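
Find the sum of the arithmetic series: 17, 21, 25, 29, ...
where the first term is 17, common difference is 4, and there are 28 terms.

Sₙ = n/2 × (first + last)
Last term = a + (n-1)d = 17 + (28-1)×4 = 125
S_28 = 28/2 × (17 + 125)
S_28 = 28/2 × 142 = 1988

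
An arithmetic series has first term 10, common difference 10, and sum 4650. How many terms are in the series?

Using S = n/2 × [2a + (n-1)d]
4650 = n/2 × [2(10) + (n-1)(10)]
4650 = n/2 × [20 + 10n - 10]
9300 = n × [10 + 10n]
10n² + (10)n - 9300 = 0
Discriminant: Δ = (10)² - 4(10)(-9300) = 100 + 372000 = 372100
√Δ = 610
n = [-(10) + √Δ] / (2·10) = (-10 + 610) / 20 = 600 / 20 = 30
(The negative root is discarded since n must be a positive integer.)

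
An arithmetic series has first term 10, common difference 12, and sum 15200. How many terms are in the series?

Using S = n/2 × [2a + (n-1)d]
15200 = n/2 × [2(10) + (n-1)(12)]
15200 = n/2 × [20 + 12n - 12]
30400 = n × [8 + 12n]
12n² + (8)n - 30400 = 0
Discriminant: Δ = (8)² - 4(12)(-30400) = 64 + 1459200 = 1459264
√Δ = 1208
n = [-(8) + √Δ] / (2·12) = (-8 + 1208) / 24 = 1200 / 24 = 50
(The negative root is discarded since n must be a positive integer.)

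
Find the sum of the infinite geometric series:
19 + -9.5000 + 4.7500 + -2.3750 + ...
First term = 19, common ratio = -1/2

For |r| < 1, S = a / (1 - r)
S = 19 / (1 - (-1/2))
S = 19 / (3/2)
S = 38/3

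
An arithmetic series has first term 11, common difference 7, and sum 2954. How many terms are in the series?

Using S = n/2 × [2a + (n-1)d]
2954 = n/2 × [2(11) + (n-1)(7)]
2954 = n/2 × [22 + 7n - 7]
5908 = n × [15 + 7n]
7n² + (15)n - 5908 = 0
Discriminant: Δ = (15)² - 4(7)(-5908) = 225 + 165424 = 165649
√Δ = 407
n = [-(15) + √Δ] / (2·7) = (-15 + 407) / 14 = 392 / 14 = 28
(The negative root is discarded since n must be a positive integer.)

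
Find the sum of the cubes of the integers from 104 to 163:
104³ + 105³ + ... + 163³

Use ∑_{k=1}^{n} k³ = [n(n+1)/2]², then subtract the first 103 terms.
∑_{k=1}^{163} k³ = [163×164/2]² = 13366² = 178649956
∑_{k=1}^{103} k³ = [103×104/2]² = 5356² = 28686736
∑_{k=104}^{163} k³ = 178649956 - 28686736 = 149963220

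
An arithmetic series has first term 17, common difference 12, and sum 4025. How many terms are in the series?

Using S = n/2 × [2a + (n-1)d]
4025 = n/2 × [2(17) + (n-1)(12)]
4025 = n/2 × [34 + 12n - 12]
8050 = n × [22 + 12n]
12n² + (22)n - 8050 = 0
Discriminant: Δ = (22)² - 4(12)(-8050) = 484 + 386400 = 386884
√Δ = 622
n = [-(22) + √Δ] / (2·12) = (-22 + 622) / 24 = 600 / 24 = 25
(The negative root is discarded since n must be a positive integer.)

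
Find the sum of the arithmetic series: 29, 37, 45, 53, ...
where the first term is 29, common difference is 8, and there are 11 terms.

Sₙ = n/2 × (first + last)
Last term = a + (n-1)d = 29 + (11-1)×8 = 109
S_11 = 11/2 × (29 + 109)
S_11 = 11/2 × 138 = 759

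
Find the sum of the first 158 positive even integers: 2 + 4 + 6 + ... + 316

Sum of first n even numbers = n(n+1)
= 158×159
= 25122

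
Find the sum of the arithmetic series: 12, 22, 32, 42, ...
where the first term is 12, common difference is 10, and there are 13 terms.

Sₙ = n/2 × (first + last)
Last term = a + (n-1)d = 12 + (13-1)×10 = 132
S_13 = 13/2 × (12 + 132)
S_13 = 13/2 × 144 = 936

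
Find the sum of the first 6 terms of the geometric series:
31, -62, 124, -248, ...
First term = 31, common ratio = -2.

Sₙ = a(1 - rⁿ) / (1 - r)
S_6 = 31(1 - (-2)^6) / (1 - (-2))
S_6 = 31(1 - 64) / (3)
S_6 = -651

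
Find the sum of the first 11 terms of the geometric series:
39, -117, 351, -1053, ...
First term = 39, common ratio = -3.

Sₙ = a(1 - rⁿ) / (1 - r)
S_11 = 39(1 - (-3)^11) / (1 - (-3))
S_11 = 39(1 - (-177147)) / (4)
S_11 = 1727193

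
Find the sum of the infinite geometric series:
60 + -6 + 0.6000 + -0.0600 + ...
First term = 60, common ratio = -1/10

For |r| < 1, S = a / (1 - r)
S = 60 / (1 - (-1/10))
S = 60 / (11/10)
S = 600/11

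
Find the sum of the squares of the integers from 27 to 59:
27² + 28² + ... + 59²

Use ∑_{k=1}^{n} k² = n(n+1)(2n+1)/6, then subtract the first 26 terms.
∑_{k=1}^{59} k² = 59×60×119/6 = 70210
∑_{k=1}^{26} k² = 26×27×53/6 = 6201
∑_{k=27}^{59} k² = 70210 - 6201 = 64009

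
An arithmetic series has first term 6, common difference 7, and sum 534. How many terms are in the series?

Using S = n/2 × [2a + (n-1)d]
534 = n/2 × [2(6) + (n-1)(7)]
534 = n/2 × [12 + 7n - 7]
1068 = n × [5 + 7n]
7n² + (5)n - 1068 = 0
Discriminant: Δ = (5)² - 4(7)(-1068) = 25 + 29904 = 29929
√Δ = 173
n = [-(5) + √Δ] / (2·7) = (-5 + 173) / 14 = 168 / 14 = 12
(The negative root is discarded since n must be a positive integer.)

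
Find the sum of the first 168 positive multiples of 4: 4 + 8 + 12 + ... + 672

Factor out 4: = 4(1 + 2 + ... + 168) = 4 × n(n+1)/2
= 4 × 168×169/2
= 4 × 14196
= 56784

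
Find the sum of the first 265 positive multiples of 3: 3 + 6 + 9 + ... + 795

Factor out 3: = 3(1 + 2 + ... + 265) = 3 × n(n+1)/2
= 3 × 265×266/2
= 3 × 35245
= 105735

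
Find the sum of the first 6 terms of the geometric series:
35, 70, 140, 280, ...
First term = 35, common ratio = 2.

Sₙ = a(1 - rⁿ) / (1 - r)
S_6 = 35(1 - 2^6) / (1 - 2)
S_6 = 35(1 - 64) / (-1)
S_6 = 2205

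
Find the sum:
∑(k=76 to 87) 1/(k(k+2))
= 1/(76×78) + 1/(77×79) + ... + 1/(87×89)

Partial fractions: 1/(k(k+2)) = (1/2)[1/k - 1/(k+2)]
Telescoping leaves the first two and last two terms:
= (1/2)[1/76 + 1/77 - 1/88 - 1/89]
= 3693/2083312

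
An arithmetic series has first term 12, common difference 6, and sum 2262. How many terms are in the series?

Using S = n/2 × [2a + (n-1)d]
2262 = n/2 × [2(12) + (n-1)(6)]
2262 = n/2 × [24 + 6n - 6]
4524 = n × [18 + 6n]
6n² + (18)n - 4524 = 0
Discriminant: Δ = (18)² - 4(6)(-4524) = 324 + 108576 = 108900
√Δ = 330
n = [-(18) + √Δ] / (2·6) = (-18 + 330) / 12 = 312 / 12 = 26
(The negative root is discarded since n must be a positive integer.)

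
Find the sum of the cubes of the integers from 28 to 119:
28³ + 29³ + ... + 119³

Use ∑_{k=1}^{n} k³ = [n(n+1)/2]², then subtract the first 27 terms.
∑_{k=1}^{119} k³ = [119×120/2]² = 7140² = 50979600
∑_{k=1}^{27} k³ = [27×28/2]² = 378² = 142884
∑_{k=28}^{119} k³ = 50979600 - 142884 = 50836716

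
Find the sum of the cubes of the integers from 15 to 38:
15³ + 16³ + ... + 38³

Use ∑_{k=1}^{n} k³ = [n(n+1)/2]², then subtract the first 14 terms.
∑_{k=1}^{38} k³ = [38×39/2]² = 741² = 549081
∑_{k=1}^{14} k³ = [14×15/2]² = 105² = 11025
∑_{k=15}^{38} k³ = 549081 - 11025 = 538056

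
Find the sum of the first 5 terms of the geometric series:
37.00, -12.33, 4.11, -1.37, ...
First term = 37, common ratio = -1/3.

Sₙ = a(1 - rⁿ) / (1 - r)
S_5 = 37(1 - (-1/3)^5) / (1 - (-1/3))
S_5 = 37(1 - (-1/243)) / (4/3)
S_5 = 2257/81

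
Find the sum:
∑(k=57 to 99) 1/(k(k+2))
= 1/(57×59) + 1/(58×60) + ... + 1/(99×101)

Partial fractions: 1/(k(k+2)) = (1/2)[1/k - 1/(k+2)]
Telescoping leaves the first two and last two terms:
= (1/2)[1/57 + 1/58 - 1/100 - 1/101]
= 248497/33390600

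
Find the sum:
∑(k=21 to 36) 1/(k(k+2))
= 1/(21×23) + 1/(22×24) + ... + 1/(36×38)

Partial fractions: 1/(k(k+2)) = (1/2)[1/k - 1/(k+2)]
Telescoping leaves the first two and last two terms:
= (1/2)[1/21 + 1/22 - 1/37 - 1/38]
= 3226/162393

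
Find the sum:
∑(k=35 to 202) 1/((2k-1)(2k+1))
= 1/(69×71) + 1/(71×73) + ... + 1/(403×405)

Partial fractions: 1/((2k-1)(2k+1)) = (1/2)[1/(2k-1) - 1/(2k+1)]
The series telescopes:
= (1/2)[1/69 - 1/405]
= 56/9315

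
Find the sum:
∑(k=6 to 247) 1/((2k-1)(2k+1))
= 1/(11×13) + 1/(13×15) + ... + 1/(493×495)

Partial fractions: 1/((2k-1)(2k+1)) = (1/2)[1/(2k-1) - 1/(2k+1)]
The series telescopes:
= (1/2)[1/11 - 1/495]
= 2/45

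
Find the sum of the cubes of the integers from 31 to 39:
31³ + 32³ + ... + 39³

Use ∑_{k=1}^{n} k³ = [n(n+1)/2]², then subtract the first 30 terms.
∑_{k=1}^{39} k³ = [39×40/2]² = 780² = 608400
∑_{k=1}^{30} k³ = [30×31/2]² = 465² = 216225
∑_{k=31}^{39} k³ = 608400 - 216225 = 392175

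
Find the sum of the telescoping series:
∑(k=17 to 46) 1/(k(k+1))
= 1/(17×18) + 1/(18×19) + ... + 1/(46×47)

Partial fractions: 1/(k(k+1)) = 1/k - 1/(k+1)
The series telescopes:
= (1/17 - 1/18) + (1/18 - 1/19) + ... + (1/46 - 1/47)
= 1/17 - 1/47
= 30/799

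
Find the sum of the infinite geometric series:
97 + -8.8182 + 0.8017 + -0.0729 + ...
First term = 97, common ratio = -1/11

For |r| < 1, S = a / (1 - r)
S = 97 / (1 - (-1/11))
S = 97 / (12/11)
S = 1067/12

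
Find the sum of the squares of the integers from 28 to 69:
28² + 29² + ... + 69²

Use ∑_{k=1}^{n} k² = n(n+1)(2n+1)/6, then subtract the first 27 terms.
∑_{k=1}^{69} k² = 69×70×139/6 = 111895
∑_{k=1}^{27} k² = 27×28×55/6 = 6930
∑_{k=28}^{69} k² = 111895 - 6930 = 104965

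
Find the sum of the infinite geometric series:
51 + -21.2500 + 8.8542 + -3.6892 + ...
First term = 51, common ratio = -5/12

For |r| < 1, S = a / (1 - r)
S = 51 / (1 - (-5/12))
S = 51 / (17/12)
S = 36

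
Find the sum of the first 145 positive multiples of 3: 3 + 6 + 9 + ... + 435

Factor out 3: = 3(1 + 2 + ... + 145) = 3 × n(n+1)/2
= 3 × 145×146/2
= 3 × 10585
= 31755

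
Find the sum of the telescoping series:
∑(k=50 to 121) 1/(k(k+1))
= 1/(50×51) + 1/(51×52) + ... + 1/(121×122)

Partial fractions: 1/(k(k+1)) = 1/k - 1/(k+1)
The series telescopes:
= (1/50 - 1/51) + (1/51 - 1/52) + ... + (1/121 - 1/122)
= 1/50 - 1/122
= 18/1525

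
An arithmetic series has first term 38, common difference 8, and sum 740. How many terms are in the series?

Using S = n/2 × [2a + (n-1)d]
740 = n/2 × [2(38) + (n-1)(8)]
740 = n/2 × [76 + 8n - 8]
1480 = n × [68 + 8n]
8n² + (68)n - 1480 = 0
Discriminant: Δ = (68)² - 4(8)(-1480) = 4624 + 47360 = 51984
√Δ = 228
n = [-(68) + √Δ] / (2·8) = (-68 + 228) / 16 = 160 / 16 = 10
(The negative root is discarded since n must be a positive integer.)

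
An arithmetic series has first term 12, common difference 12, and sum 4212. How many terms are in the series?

Using S = n/2 × [2a + (n-1)d]
4212 = n/2 × [2(12) + (n-1)(12)]
4212 = n/2 × [24 + 12n - 12]
8424 = n × [12 + 12n]
12n² + (12)n - 8424 = 0
Discriminant: Δ = (12)² - 4(12)(-8424) = 144 + 404352 = 404496
√Δ = 636
n = [-(12) + √Δ] / (2·12) = (-12 + 636) / 24 = 624 / 24 = 26
(The negative root is discarded since n must be a positive integer.)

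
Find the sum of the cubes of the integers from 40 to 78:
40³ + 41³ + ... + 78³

Use ∑_{k=1}^{n} k³ = [n(n+1)/2]², then subtract the first 39 terms.
∑_{k=1}^{78} k³ = [78×79/2]² = 3081² = 9492561
∑_{k=1}^{39} k³ = [39×40/2]² = 780² = 608400
∑_{k=40}^{78} k³ = 9492561 - 608400 = 8884161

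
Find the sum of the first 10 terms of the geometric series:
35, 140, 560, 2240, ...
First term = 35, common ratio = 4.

Sₙ = a(1 - rⁿ) / (1 - r)
S_10 = 35(1 - 4^10) / (1 - 4)
S_10 = 35(1 - 1048576) / (-3)
S_10 = 12233375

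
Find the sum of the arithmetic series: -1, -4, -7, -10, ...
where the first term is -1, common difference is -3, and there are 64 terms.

Sₙ = n/2 × (first + last)
Last term = a + (n-1)d = -1 + (64-1)×(-3) = -190
S_64 = 64/2 × (-1 + (-190))
S_64 = 64/2 × (-191) = -6112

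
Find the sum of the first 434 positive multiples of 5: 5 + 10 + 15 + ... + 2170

Factor out 5: = 5(1 + 2 + ... + 434) = 5 × n(n+1)/2
= 5 × 434×435/2
= 5 × 94395
= 471975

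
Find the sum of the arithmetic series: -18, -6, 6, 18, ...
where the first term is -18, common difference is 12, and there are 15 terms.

Sₙ = n/2 × (first + last)
Last term = a + (n-1)d = -18 + (15-1)×12 = 150
S_15 = 15/2 × (-18 + 150)
S_15 = 15/2 × 132 = 990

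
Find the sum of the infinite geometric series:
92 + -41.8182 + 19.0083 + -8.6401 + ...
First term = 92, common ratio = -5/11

For |r| < 1, S = a / (1 - r)
S = 92 / (1 - (-5/11))
S = 92 / (16/11)
S = 253/4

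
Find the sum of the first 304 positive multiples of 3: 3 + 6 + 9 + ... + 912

Factor out 3: = 3(1 + 2 + ... + 304) = 3 × n(n+1)/2
= 3 × 304×305/2
= 3 × 46360
= 139080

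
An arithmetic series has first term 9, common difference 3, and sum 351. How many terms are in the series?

Using S = n/2 × [2a + (n-1)d]
351 = n/2 × [2(9) + (n-1)(3)]
351 = n/2 × [18 + 3n - 3]
702 = n × [15 + 3n]
3n² + (15)n - 702 = 0
Discriminant: Δ = (15)² - 4(3)(-702) = 225 + 8424 = 8649
√Δ = 93
n = [-(15) + √Δ] / (2·3) = (-15 + 93) / 6 = 78 / 6 = 13
(The negative root is discarded since n must be a positive integer.)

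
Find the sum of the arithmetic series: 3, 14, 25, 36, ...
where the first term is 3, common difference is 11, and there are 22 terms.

Sₙ = n/2 × (first + last)
Last term = a + (n-1)d = 3 + (22-1)×11 = 234
S_22 = 22/2 × (3 + 234)
S_22 = 22/2 × 237 = 2607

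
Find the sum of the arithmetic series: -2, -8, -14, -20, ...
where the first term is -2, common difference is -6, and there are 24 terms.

Sₙ = n/2 × (first + last)
Last term = a + (n-1)d = -2 + (24-1)×(-6) = -140
S_24 = 24/2 × (-2 + (-140))
S_24 = 24/2 × (-142) = -1704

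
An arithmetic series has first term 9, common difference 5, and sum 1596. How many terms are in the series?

Using S = n/2 × [2a + (n-1)d]
1596 = n/2 × [2(9) + (n-1)(5)]
1596 = n/2 × [18 + 5n - 5]
3192 = n × [13 + 5n]
5n² + (13)n - 3192 = 0
Discriminant: Δ = (13)² - 4(5)(-3192) = 169 + 63840 = 64009
√Δ = 253
n = [-(13) + √Δ] / (2·5) = (-13 + 253) / 10 = 240 / 10 = 24
(The negative root is discarded since n must be a positive integer.)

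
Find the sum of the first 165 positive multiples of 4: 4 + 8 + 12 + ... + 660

Factor out 4: = 4(1 + 2 + ... + 165) = 4 × n(n+1)/2
= 4 × 165×166/2
= 4 × 13695
= 54780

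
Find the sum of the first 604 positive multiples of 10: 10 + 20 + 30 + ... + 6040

Factor out 10: = 10(1 + 2 + ... + 604) = 10 × n(n+1)/2
= 10 × 604×605/2
= 10 × 182710
= 1827100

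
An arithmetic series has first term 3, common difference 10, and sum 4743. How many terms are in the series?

Using S = n/2 × [2a + (n-1)d]
4743 = n/2 × [2(3) + (n-1)(10)]
4743 = n/2 × [6 + 10n - 10]
9486 = n × [-4 + 10n]
10n² + (-4)n - 9486 = 0
Discriminant: Δ = (-4)² - 4(10)(-9486) = 16 + 379440 = 379456
√Δ = 616
n = [-(-4) + √Δ] / (2·10) = (4 + 616) / 20 = 620 / 20 = 31
(The negative root is discarded since n must be a positive integer.)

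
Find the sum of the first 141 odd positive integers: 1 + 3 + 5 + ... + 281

Sum of first n odd numbers = n²
= 141²
= 19881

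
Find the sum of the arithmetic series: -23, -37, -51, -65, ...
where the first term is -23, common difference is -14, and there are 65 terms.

Sₙ = n/2 × (first + last)
Last term = a + (n-1)d = -23 + (65-1)×(-14) = -919
S_65 = 65/2 × (-23 + (-919))
S_65 = 65/2 × (-942) = -30615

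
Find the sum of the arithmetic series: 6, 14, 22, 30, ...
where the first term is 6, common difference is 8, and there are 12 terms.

Sₙ = n/2 × (first + last)
Last term = a + (n-1)d = 6 + (12-1)×8 = 94
S_12 = 12/2 × (6 + 94)
S_12 = 12/2 × 100 = 600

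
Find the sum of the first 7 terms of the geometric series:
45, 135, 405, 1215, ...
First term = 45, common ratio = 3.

Sₙ = a(1 - rⁿ) / (1 - r)
S_7 = 45(1 - 3^7) / (1 - 3)
S_7 = 45(1 - 2187) / (-2)
S_7 = 49185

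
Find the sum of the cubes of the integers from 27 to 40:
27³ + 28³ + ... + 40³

Use ∑_{k=1}^{n} k³ = [n(n+1)/2]², then subtract the first 26 terms.
∑_{k=1}^{40} k³ = [40×41/2]² = 820² = 672400
∑_{k=1}^{26} k³ = [26×27/2]² = 351² = 123201
∑_{k=27}^{40} k³ = 672400 - 123201 = 549199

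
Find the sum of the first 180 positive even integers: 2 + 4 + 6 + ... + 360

Sum of first n even numbers = n(n+1)
= 180×181
= 32580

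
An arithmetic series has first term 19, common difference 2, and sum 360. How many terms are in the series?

Using S = n/2 × [2a + (n-1)d]
360 = n/2 × [2(19) + (n-1)(2)]
360 = n/2 × [38 + 2n - 2]
720 = n × [36 + 2n]
2n² + (36)n - 720 = 0
Discriminant: Δ = (36)² - 4(2)(-720) = 1296 + 5760 = 7056
√Δ = 84
n = [-(36) + √Δ] / (2·2) = (-36 + 84) / 4 = 48 / 4 = 12
(The negative root is discarded since n must be a positive integer.)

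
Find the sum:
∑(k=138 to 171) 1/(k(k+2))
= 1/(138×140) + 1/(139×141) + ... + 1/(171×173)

Partial fractions: 1/(k(k+2)) = (1/2)[1/k - 1/(k+2)]
Telescoping leaves the first two and last two terms:
= (1/2)[1/138 + 1/139 - 1/172 - 1/173]
= 812311/570779592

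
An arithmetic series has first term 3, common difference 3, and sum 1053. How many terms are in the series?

Using S = n/2 × [2a + (n-1)d]
1053 = n/2 × [2(3) + (n-1)(3)]
1053 = n/2 × [6 + 3n - 3]
2106 = n × [3 + 3n]
3n² + (3)n - 2106 = 0
Discriminant: Δ = (3)² - 4(3)(-2106) = 9 + 25272 = 25281
√Δ = 159
n = [-(3) + √Δ] / (2·3) = (-3 + 159) / 6 = 156 / 6 = 26
(The negative root is discarded since n must be a positive integer.)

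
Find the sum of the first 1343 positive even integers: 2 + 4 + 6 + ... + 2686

Sum of first n even numbers = n(n+1)
= 1343×1344
= 1804992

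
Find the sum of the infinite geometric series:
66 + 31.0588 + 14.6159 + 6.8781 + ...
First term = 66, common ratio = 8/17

For |r| < 1, S = a / (1 - r)
S = 66 / (1 - (8/17))
S = 66 / (9/17)
S = 374/3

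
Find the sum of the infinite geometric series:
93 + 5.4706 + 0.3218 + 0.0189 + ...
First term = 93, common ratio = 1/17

For |r| < 1, S = a / (1 - r)
S = 93 / (1 - (1/17))
S = 93 / (16/17)
S = 1581/16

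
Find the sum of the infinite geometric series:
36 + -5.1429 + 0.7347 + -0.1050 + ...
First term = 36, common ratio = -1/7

For |r| < 1, S = a / (1 - r)
S = 36 / (1 - (-1/7))
S = 36 / (8/7)
S = 63/2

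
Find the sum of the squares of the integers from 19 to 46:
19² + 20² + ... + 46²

Use ∑_{k=1}^{n} k² = n(n+1)(2n+1)/6, then subtract the first 18 terms.
∑_{k=1}^{46} k² = 46×47×93/6 = 33511
∑_{k=1}^{18} k² = 18×19×37/6 = 2109
∑_{k=19}^{46} k² = 33511 - 2109 = 31402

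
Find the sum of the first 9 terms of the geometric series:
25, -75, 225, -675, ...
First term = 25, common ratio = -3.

Sₙ = a(1 - rⁿ) / (1 - r)
S_9 = 25(1 - (-3)^9) / (1 - (-3))
S_9 = 25(1 - (-19683)) / (4)
S_9 = 123025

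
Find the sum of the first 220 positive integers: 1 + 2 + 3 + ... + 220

Formula: ∑k = n(n+1)/2
= 220×221/2
= 48620/2
= 24310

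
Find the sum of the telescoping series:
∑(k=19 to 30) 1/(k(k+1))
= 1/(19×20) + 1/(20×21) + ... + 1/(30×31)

Partial fractions: 1/(k(k+1)) = 1/k - 1/(k+1)
The series telescopes:
= (1/19 - 1/20) + (1/20 - 1/21) + ... + (1/30 - 1/31)
= 1/19 - 1/31
= 12/589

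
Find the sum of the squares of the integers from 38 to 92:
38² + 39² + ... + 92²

Use ∑_{k=1}^{n} k² = n(n+1)(2n+1)/6, then subtract the first 37 terms.
∑_{k=1}^{92} k² = 92×93×185/6 = 263810
∑_{k=1}^{37} k² = 37×38×75/6 = 17575
∑_{k=38}^{92} k² = 263810 - 17575 = 246235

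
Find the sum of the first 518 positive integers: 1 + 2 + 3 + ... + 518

Formula: ∑k = n(n+1)/2
= 518×519/2
= 268842/2
= 134421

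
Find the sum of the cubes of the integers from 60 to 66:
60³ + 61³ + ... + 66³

Use ∑_{k=1}^{n} k³ = [n(n+1)/2]², then subtract the first 59 terms.
∑_{k=1}^{66} k³ = [66×67/2]² = 2211² = 4888521
∑_{k=1}^{59} k³ = [59×60/2]² = 1770² = 3132900
∑_{k=60}^{66} k³ = 4888521 - 3132900 = 1755621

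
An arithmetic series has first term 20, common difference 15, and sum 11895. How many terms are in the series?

Using S = n/2 × [2a + (n-1)d]
11895 = n/2 × [2(20) + (n-1)(15)]
11895 = n/2 × [40 + 15n - 15]
23790 = n × [25 + 15n]
15n² + (25)n - 23790 = 0
Discriminant: Δ = (25)² - 4(15)(-23790) = 625 + 1427400 = 1428025
√Δ = 1195
n = [-(25) + √Δ] / (2·15) = (-25 + 1195) / 30 = 1170 / 30 = 39
(The negative root is discarded since n must be a positive integer.)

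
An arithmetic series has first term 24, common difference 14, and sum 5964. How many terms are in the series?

Using S = n/2 × [2a + (n-1)d]
5964 = n/2 × [2(24) + (n-1)(14)]
5964 = n/2 × [48 + 14n - 14]
11928 = n × [34 + 14n]
14n² + (34)n - 11928 = 0
Discriminant: Δ = (34)² - 4(14)(-11928) = 1156 + 667968 = 669124
√Δ = 818
n = [-(34) + √Δ] / (2·14) = (-34 + 818) / 28 = 784 / 28 = 28
(The negative root is discarded since n must be a positive integer.)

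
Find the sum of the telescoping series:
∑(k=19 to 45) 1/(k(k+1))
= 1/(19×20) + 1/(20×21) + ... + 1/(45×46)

Partial fractions: 1/(k(k+1)) = 1/k - 1/(k+1)
The series telescopes:
= (1/19 - 1/20) + (1/20 - 1/21) + ... + (1/45 - 1/46)
= 1/19 - 1/46
= 27/874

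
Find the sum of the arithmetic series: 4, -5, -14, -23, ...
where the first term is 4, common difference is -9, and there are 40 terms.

Sₙ = n/2 × (first + last)
Last term = a + (n-1)d = 4 + (40-1)×(-9) = -347
S_40 = 40/2 × (4 + (-347))
S_40 = 40/2 × (-343) = -6860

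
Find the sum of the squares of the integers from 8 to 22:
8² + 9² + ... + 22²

Use ∑_{k=1}^{n} k² = n(n+1)(2n+1)/6, then subtract the first 7 terms.
∑_{k=1}^{22} k² = 22×23×45/6 = 3795
∑_{k=1}^{7} k² = 7×8×15/6 = 140
∑_{k=8}^{22} k² = 3795 - 140 = 3655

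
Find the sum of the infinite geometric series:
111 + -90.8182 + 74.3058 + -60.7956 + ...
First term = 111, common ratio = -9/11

For |r| < 1, S = a / (1 - r)
S = 111 / (1 - (-9/11))
S = 111 / (20/11)
S = 1221/20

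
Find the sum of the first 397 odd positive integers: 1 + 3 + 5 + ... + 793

Sum of first n odd numbers = n²
= 397²
= 157609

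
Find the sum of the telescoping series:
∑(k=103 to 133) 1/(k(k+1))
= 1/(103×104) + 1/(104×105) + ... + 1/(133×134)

Partial fractions: 1/(k(k+1)) = 1/k - 1/(k+1)
The series telescopes:
= (1/103 - 1/104) + (1/104 - 1/105) + ... + (1/133 - 1/134)
= 1/103 - 1/134
= 31/13802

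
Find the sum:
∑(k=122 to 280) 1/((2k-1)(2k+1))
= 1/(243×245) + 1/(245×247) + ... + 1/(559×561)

Partial fractions: 1/((2k-1)(2k+1)) = (1/2)[1/(2k-1) - 1/(2k+1)]
The series telescopes:
= (1/2)[1/243 - 1/561]
= 53/45441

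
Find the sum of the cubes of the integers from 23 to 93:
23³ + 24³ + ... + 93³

Use ∑_{k=1}^{n} k³ = [n(n+1)/2]², then subtract the first 22 terms.
∑_{k=1}^{93} k³ = [93×94/2]² = 4371² = 19105641
∑_{k=1}^{22} k³ = [22×23/2]² = 253² = 64009
∑_{k=23}^{93} k³ = 19105641 - 64009 = 19041632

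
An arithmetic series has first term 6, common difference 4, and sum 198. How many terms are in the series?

Using S = n/2 × [2a + (n-1)d]
198 = n/2 × [2(6) + (n-1)(4)]
198 = n/2 × [12 + 4n - 4]
396 = n × [8 + 4n]
4n² + (8)n - 396 = 0
Discriminant: Δ = (8)² - 4(4)(-396) = 64 + 6336 = 6400
√Δ = 80
n = [-(8) + √Δ] / (2·4) = (-8 + 80) / 8 = 72 / 8 = 9
(The negative root is discarded since n must be a positive integer.)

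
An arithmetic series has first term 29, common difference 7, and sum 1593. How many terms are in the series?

Using S = n/2 × [2a + (n-1)d]
1593 = n/2 × [2(29) + (n-1)(7)]
1593 = n/2 × [58 + 7n - 7]
3186 = n × [51 + 7n]
7n² + (51)n - 3186 = 0
Discriminant: Δ = (51)² - 4(7)(-3186) = 2601 + 89208 = 91809
√Δ = 303
n = [-(51) + √Δ] / (2·7) = (-51 + 303) / 14 = 252 / 14 = 18
(The negative root is discarded since n must be a positive integer.)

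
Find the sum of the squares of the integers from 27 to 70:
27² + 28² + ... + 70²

Use ∑_{k=1}^{n} k² = n(n+1)(2n+1)/6, then subtract the first 26 terms.
∑_{k=1}^{70} k² = 70×71×141/6 = 116795
∑_{k=1}^{26} k² = 26×27×53/6 = 6201
∑_{k=27}^{70} k² = 116795 - 6201 = 110594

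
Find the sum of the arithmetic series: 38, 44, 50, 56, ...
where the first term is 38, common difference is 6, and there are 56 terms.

Sₙ = n/2 × (first + last)
Last term = a + (n-1)d = 38 + (56-1)×6 = 368
S_56 = 56/2 × (38 + 368)
S_56 = 56/2 × 406 = 11368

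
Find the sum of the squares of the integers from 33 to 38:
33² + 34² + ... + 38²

Use ∑_{k=1}^{n} k² = n(n+1)(2n+1)/6, then subtract the first 32 terms.
∑_{k=1}^{38} k² = 38×39×77/6 = 19019
∑_{k=1}^{32} k² = 32×33×65/6 = 11440
∑_{k=33}^{38} k² = 19019 - 11440 = 7579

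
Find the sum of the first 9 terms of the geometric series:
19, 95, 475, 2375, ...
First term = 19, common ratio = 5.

Sₙ = a(1 - rⁿ) / (1 - r)
S_9 = 19(1 - 5^9) / (1 - 5)
S_9 = 19(1 - 1953125) / (-4)
S_9 = 9277339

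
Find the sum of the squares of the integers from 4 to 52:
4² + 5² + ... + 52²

Use ∑_{k=1}^{n} k² = n(n+1)(2n+1)/6, then subtract the first 3 terms.
∑_{k=1}^{52} k² = 52×53×105/6 = 48230
∑_{k=1}^{3} k² = 3×4×7/6 = 14
∑_{k=4}^{52} k² = 48230 - 14 = 48216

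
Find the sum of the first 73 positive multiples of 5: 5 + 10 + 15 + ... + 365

Factor out 5: = 5(1 + 2 + ... + 73) = 5 × n(n+1)/2
= 5 × 73×74/2
= 5 × 2701
= 13505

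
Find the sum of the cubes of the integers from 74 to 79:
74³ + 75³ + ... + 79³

Use ∑_{k=1}^{n} k³ = [n(n+1)/2]², then subtract the first 73 terms.
∑_{k=1}^{79} k³ = [79×80/2]² = 3160² = 9985600
∑_{k=1}^{73} k³ = [73×74/2]² = 2701² = 7295401
∑_{k=74}^{79} k³ = 9985600 - 7295401 = 2690199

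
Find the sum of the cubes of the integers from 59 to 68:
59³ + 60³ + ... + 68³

Use ∑_{k=1}^{n} k³ = [n(n+1)/2]², then subtract the first 58 terms.
∑_{k=1}^{68} k³ = [68×69/2]² = 2346² = 5503716
∑_{k=1}^{58} k³ = [58×59/2]² = 1711² = 2927521
∑_{k=59}^{68} k³ = 5503716 - 2927521 = 2576195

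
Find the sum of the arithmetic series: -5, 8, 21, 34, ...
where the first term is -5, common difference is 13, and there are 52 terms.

Sₙ = n/2 × (first + last)
Last term = a + (n-1)d = -5 + (52-1)×13 = 658
S_52 = 52/2 × (-5 + 658)
S_52 = 52/2 × 653 = 16978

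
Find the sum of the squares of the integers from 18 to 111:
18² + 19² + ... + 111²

Use ∑_{k=1}^{n} k² = n(n+1)(2n+1)/6, then subtract the first 17 terms.
∑_{k=1}^{111} k² = 111×112×223/6 = 462056
∑_{k=1}^{17} k² = 17×18×35/6 = 1785
∑_{k=18}^{111} k² = 462056 - 1785 = 460271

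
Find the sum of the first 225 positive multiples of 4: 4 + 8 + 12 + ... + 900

Factor out 4: = 4(1 + 2 + ... + 225) = 4 × n(n+1)/2
= 4 × 225×226/2
= 4 × 25425
= 101700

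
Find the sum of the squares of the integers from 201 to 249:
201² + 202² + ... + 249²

Use ∑_{k=1}^{n} k² = n(n+1)(2n+1)/6, then subtract the first 200 terms.
∑_{k=1}^{249} k² = 249×250×499/6 = 5177125
∑_{k=1}^{200} k² = 200×201×401/6 = 2686700
∑_{k=201}^{249} k² = 5177125 - 2686700 = 2490425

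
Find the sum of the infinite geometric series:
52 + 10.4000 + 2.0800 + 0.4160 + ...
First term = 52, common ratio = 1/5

For |r| < 1, S = a / (1 - r)
S = 52 / (1 - (1/5))
S = 52 / (4/5)
S = 65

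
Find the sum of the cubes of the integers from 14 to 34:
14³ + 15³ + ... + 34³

Use ∑_{k=1}^{n} k³ = [n(n+1)/2]², then subtract the first 13 terms.
∑_{k=1}^{34} k³ = [34×35/2]² = 595² = 354025
∑_{k=1}^{13} k³ = [13×14/2]² = 91² = 8281
∑_{k=14}^{34} k³ = 354025 - 8281 = 345744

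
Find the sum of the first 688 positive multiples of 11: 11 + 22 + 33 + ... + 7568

Factor out 11: = 11(1 + 2 + ... + 688) = 11 × n(n+1)/2
= 11 × 688×689/2
= 11 × 237016
= 2607176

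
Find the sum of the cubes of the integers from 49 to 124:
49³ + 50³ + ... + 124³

Use ∑_{k=1}^{n} k³ = [n(n+1)/2]², then subtract the first 48 terms.
∑_{k=1}^{124} k³ = [124×125/2]² = 7750² = 60062500
∑_{k=1}^{48} k³ = [48×49/2]² = 1176² = 1382976
∑_{k=49}^{124} k³ = 60062500 - 1382976 = 58679524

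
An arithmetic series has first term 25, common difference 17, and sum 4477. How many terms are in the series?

Using S = n/2 × [2a + (n-1)d]
4477 = n/2 × [2(25) + (n-1)(17)]
4477 = n/2 × [50 + 17n - 17]
8954 = n × [33 + 17n]
17n² + (33)n - 8954 = 0
Discriminant: Δ = (33)² - 4(17)(-8954) = 1089 + 608872 = 609961
√Δ = 781
n = [-(33) + √Δ] / (2·17) = (-33 + 781) / 34 = 748 / 34 = 22
(The negative root is discarded since n must be a positive integer.)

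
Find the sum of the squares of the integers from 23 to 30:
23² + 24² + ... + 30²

Use ∑_{k=1}^{n} k² = n(n+1)(2n+1)/6, then subtract the first 22 terms.
∑_{k=1}^{30} k² = 30×31×61/6 = 9455
∑_{k=1}^{22} k² = 22×23×45/6 = 3795
∑_{k=23}^{30} k² = 9455 - 3795 = 5660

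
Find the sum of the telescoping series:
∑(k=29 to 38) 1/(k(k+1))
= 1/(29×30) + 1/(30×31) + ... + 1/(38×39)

Partial fractions: 1/(k(k+1)) = 1/k - 1/(k+1)
The series telescopes:
= (1/29 - 1/30) + (1/30 - 1/31) + ... + (1/38 - 1/39)
= 1/29 - 1/39
= 10/1131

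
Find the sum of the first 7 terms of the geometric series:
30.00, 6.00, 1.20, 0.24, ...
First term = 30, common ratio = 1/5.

Sₙ = a(1 - rⁿ) / (1 - r)
S_7 = 30(1 - (1/5)^7) / (1 - (1/5))
S_7 = 30(1 - (1/78125)) / (4/5)
S_7 = 117186/3125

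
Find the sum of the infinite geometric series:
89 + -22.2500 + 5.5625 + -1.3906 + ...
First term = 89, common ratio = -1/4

For |r| < 1, S = a / (1 - r)
S = 89 / (1 - (-1/4))
S = 89 / (5/4)
S = 356/5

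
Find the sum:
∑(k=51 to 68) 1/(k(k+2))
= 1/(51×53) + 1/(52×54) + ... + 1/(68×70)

Partial fractions: 1/(k(k+2)) = (1/2)[1/k - 1/(k+2)]
Telescoping leaves the first two and last two terms:
= (1/2)[1/51 + 1/52 - 1/69 - 1/70]
= 7159/1423240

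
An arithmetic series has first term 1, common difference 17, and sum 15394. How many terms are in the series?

Using S = n/2 × [2a + (n-1)d]
15394 = n/2 × [2(1) + (n-1)(17)]
15394 = n/2 × [2 + 17n - 17]
30788 = n × [-15 + 17n]
17n² + (-15)n - 30788 = 0
Discriminant: Δ = (-15)² - 4(17)(-30788) = 225 + 2093584 = 2093809
√Δ = 1447
n = [-(-15) + √Δ] / (2·17) = (15 + 1447) / 34 = 1462 / 34 = 43
(The negative root is discarded since n must be a positive integer.)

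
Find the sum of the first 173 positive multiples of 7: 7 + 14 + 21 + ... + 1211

Factor out 7: = 7(1 + 2 + ... + 173) = 7 × n(n+1)/2
= 7 × 173×174/2
= 7 × 15051
= 105357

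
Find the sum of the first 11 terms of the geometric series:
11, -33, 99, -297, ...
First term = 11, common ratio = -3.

Sₙ = a(1 - rⁿ) / (1 - r)
S_11 = 11(1 - (-3)^11) / (1 - (-3))
S_11 = 11(1 - (-177147)) / (4)
S_11 = 487157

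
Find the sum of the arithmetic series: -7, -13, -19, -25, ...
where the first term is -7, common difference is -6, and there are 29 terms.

Sₙ = n/2 × (first + last)
Last term = a + (n-1)d = -7 + (29-1)×(-6) = -175
S_29 = 29/2 × (-7 + (-175))
S_29 = 29/2 × (-182) = -2639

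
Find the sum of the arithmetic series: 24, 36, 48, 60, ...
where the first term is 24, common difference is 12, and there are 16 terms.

Sₙ = n/2 × (first + last)
Last term = a + (n-1)d = 24 + (16-1)×12 = 204
S_16 = 16/2 × (24 + 204)
S_16 = 16/2 × 228 = 1824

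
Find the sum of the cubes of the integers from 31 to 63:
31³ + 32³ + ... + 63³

Use ∑_{k=1}^{n} k³ = [n(n+1)/2]², then subtract the first 30 terms.
∑_{k=1}^{63} k³ = [63×64/2]² = 2016² = 4064256
∑_{k=1}^{30} k³ = [30×31/2]² = 465² = 216225
∑_{k=31}^{63} k³ = 4064256 - 216225 = 3848031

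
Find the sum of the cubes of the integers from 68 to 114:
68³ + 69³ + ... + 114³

Use ∑_{k=1}^{n} k³ = [n(n+1)/2]², then subtract the first 67 terms.
∑_{k=1}^{114} k³ = [114×115/2]² = 6555² = 42968025
∑_{k=1}^{67} k³ = [67×68/2]² = 2278² = 5189284
∑_{k=68}^{114} k³ = 42968025 - 5189284 = 37778741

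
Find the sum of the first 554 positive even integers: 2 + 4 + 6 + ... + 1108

Sum of first n even numbers = n(n+1)
= 554×555
= 307470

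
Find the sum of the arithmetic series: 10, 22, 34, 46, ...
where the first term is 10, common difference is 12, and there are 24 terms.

Sₙ = n/2 × (first + last)
Last term = a + (n-1)d = 10 + (24-1)×12 = 286
S_24 = 24/2 × (10 + 286)
S_24 = 24/2 × 296 = 3552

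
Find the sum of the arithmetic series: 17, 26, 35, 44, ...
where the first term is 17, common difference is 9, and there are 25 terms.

Sₙ = n/2 × (first + last)
Last term = a + (n-1)d = 17 + (25-1)×9 = 233
S_25 = 25/2 × (17 + 233)
S_25 = 25/2 × 250 = 3125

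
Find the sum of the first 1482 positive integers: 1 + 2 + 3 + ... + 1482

Formula: ∑k = n(n+1)/2
= 1482×1483/2
= 2197806/2
= 1098903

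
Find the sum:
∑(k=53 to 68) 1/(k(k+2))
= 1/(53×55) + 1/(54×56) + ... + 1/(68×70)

Partial fractions: 1/(k(k+2)) = (1/2)[1/k - 1/(k+2)]
Telescoping leaves the first two and last two terms:
= (1/2)[1/53 + 1/54 - 1/69 - 1/70]
= 4958/1151955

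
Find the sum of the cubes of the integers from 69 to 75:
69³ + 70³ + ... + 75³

Use ∑_{k=1}^{n} k³ = [n(n+1)/2]², then subtract the first 68 terms.
∑_{k=1}^{75} k³ = [75×76/2]² = 2850² = 8122500
∑_{k=1}^{68} k³ = [68×69/2]² = 2346² = 5503716
∑_{k=69}^{75} k³ = 8122500 - 5503716 = 2618784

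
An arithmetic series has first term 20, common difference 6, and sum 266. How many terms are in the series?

Using S = n/2 × [2a + (n-1)d]
266 = n/2 × [2(20) + (n-1)(6)]
266 = n/2 × [40 + 6n - 6]
532 = n × [34 + 6n]
6n² + (34)n - 532 = 0
Discriminant: Δ = (34)² - 4(6)(-532) = 1156 + 12768 = 13924
√Δ = 118
n = [-(34) + √Δ] / (2·6) = (-34 + 118) / 12 = 84 / 12 = 7
(The negative root is discarded since n must be a positive integer.)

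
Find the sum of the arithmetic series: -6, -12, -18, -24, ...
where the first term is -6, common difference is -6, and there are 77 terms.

Sₙ = n/2 × (first + last)
Last term = a + (n-1)d = -6 + (77-1)×(-6) = -462
S_77 = 77/2 × (-6 + (-462))
S_77 = 77/2 × (-468) = -18018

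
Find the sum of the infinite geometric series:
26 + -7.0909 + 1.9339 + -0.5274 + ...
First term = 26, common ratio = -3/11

For |r| < 1, S = a / (1 - r)
S = 26 / (1 - (-3/11))
S = 26 / (14/11)
S = 143/7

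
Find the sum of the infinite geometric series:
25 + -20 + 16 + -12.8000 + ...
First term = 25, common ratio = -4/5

For |r| < 1, S = a / (1 - r)
S = 25 / (1 - (-4/5))
S = 25 / (9/5)
S = 125/9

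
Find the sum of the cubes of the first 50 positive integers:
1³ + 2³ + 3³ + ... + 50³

Formula: ∑k³ = [n(n+1)/2]²
= [50×51/2]²
= 1275²
= 1625625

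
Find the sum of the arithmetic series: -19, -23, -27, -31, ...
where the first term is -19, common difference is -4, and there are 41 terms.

Sₙ = n/2 × (first + last)
Last term = a + (n-1)d = -19 + (41-1)×(-4) = -179
S_41 = 41/2 × (-19 + (-179))
S_41 = 41/2 × (-198) = -4059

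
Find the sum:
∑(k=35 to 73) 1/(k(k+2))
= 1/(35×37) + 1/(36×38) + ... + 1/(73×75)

Partial fractions: 1/(k(k+2)) = (1/2)[1/k - 1/(k+2)]
Telescoping leaves the first two and last two terms:
= (1/2)[1/35 + 1/36 - 1/74 - 1/75]
= 6877/466200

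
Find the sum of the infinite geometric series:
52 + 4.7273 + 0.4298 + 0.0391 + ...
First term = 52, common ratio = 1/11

For |r| < 1, S = a / (1 - r)
S = 52 / (1 - (1/11))
S = 52 / (10/11)
S = 286/5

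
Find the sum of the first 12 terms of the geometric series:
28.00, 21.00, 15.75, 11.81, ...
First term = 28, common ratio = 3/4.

Sₙ = a(1 - rⁿ) / (1 - r)
S_12 = 28(1 - (3/4)^12) / (1 - (3/4))
S_12 = 28(1 - (531441/16777216)) / (1/4)
S_12 = 113720425/1048576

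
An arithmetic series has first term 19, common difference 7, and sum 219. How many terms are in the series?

Using S = n/2 × [2a + (n-1)d]
219 = n/2 × [2(19) + (n-1)(7)]
219 = n/2 × [38 + 7n - 7]
438 = n × [31 + 7n]
7n² + (31)n - 438 = 0
Discriminant: Δ = (31)² - 4(7)(-438) = 961 + 12264 = 13225
√Δ = 115
n = [-(31) + √Δ] / (2·7) = (-31 + 115) / 14 = 84 / 14 = 6
(The negative root is discarded since n must be a positive integer.)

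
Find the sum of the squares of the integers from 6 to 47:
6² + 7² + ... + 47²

Use ∑_{k=1}^{n} k² = n(n+1)(2n+1)/6, then subtract the first 5 terms.
∑_{k=1}^{47} k² = 47×48×95/6 = 35720
∑_{k=1}^{5} k² = 5×6×11/6 = 55
∑_{k=6}^{47} k² = 35720 - 55 = 35665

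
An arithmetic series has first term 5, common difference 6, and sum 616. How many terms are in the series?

Using S = n/2 × [2a + (n-1)d]
616 = n/2 × [2(5) + (n-1)(6)]
616 = n/2 × [10 + 6n - 6]
1232 = n × [4 + 6n]
6n² + (4)n - 1232 = 0
Discriminant: Δ = (4)² - 4(6)(-1232) = 16 + 29568 = 29584
√Δ = 172
n = [-(4) + √Δ] / (2·6) = (-4 + 172) / 12 = 168 / 12 = 14
(The negative root is discarded since n must be a positive integer.)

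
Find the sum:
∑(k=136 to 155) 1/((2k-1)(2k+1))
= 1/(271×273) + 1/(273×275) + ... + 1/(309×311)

Partial fractions: 1/((2k-1)(2k+1)) = (1/2)[1/(2k-1) - 1/(2k+1)]
The series telescopes:
= (1/2)[1/271 - 1/311]
= 20/84281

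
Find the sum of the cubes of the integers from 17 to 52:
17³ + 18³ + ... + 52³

Use ∑_{k=1}^{n} k³ = [n(n+1)/2]², then subtract the first 16 terms.
∑_{k=1}^{52} k³ = [52×53/2]² = 1378² = 1898884
∑_{k=1}^{16} k³ = [16×17/2]² = 136² = 18496
∑_{k=17}^{52} k³ = 1898884 - 18496 = 1880388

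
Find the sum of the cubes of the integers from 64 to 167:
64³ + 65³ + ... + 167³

Use ∑_{k=1}^{n} k³ = [n(n+1)/2]², then subtract the first 63 terms.
∑_{k=1}^{167} k³ = [167×168/2]² = 14028² = 196784784
∑_{k=1}^{63} k³ = [63×64/2]² = 2016² = 4064256
∑_{k=64}^{167} k³ = 196784784 - 4064256 = 192720528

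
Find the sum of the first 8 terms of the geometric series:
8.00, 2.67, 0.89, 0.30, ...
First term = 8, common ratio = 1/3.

Sₙ = a(1 - rⁿ) / (1 - r)
S_8 = 8(1 - (1/3)^8) / (1 - (1/3))
S_8 = 8(1 - (1/6561)) / (2/3)
S_8 = 26240/2187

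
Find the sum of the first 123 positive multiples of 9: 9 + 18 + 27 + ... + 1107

Factor out 9: = 9(1 + 2 + ... + 123) = 9 × n(n+1)/2
= 9 × 123×124/2
= 9 × 7626
= 68634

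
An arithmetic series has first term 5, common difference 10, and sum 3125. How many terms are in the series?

Using S = n/2 × [2a + (n-1)d]
3125 = n/2 × [2(5) + (n-1)(10)]
3125 = n/2 × [10 + 10n - 10]
6250 = n × [0 + 10n]
10n² + (0)n - 6250 = 0
Discriminant: Δ = (0)² - 4(10)(-6250) = 0 + 250000 = 250000
√Δ = 500
n = [-(0) + √Δ] / (2·10) = (0 + 500) / 20 = 500 / 20 = 25
(The negative root is discarded since n must be a positive integer.)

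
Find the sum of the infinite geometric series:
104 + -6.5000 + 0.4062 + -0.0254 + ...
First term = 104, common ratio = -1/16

For |r| < 1, S = a / (1 - r)
S = 104 / (1 - (-1/16))
S = 104 / (17/16)
S = 1664/17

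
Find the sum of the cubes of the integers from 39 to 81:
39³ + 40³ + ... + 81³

Use ∑_{k=1}^{n} k³ = [n(n+1)/2]², then subtract the first 38 terms.
∑_{k=1}^{81} k³ = [81×82/2]² = 3321² = 11029041
∑_{k=1}^{38} k³ = [38×39/2]² = 741² = 549081
∑_{k=39}^{81} k³ = 11029041 - 549081 = 10479960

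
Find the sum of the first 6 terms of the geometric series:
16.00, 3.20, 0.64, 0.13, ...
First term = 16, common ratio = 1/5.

Sₙ = a(1 - rⁿ) / (1 - r)
S_6 = 16(1 - (1/5)^6) / (1 - (1/5))
S_6 = 16(1 - (1/15625)) / (4/5)
S_6 = 62496/3125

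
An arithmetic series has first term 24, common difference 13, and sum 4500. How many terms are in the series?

Using S = n/2 × [2a + (n-1)d]
4500 = n/2 × [2(24) + (n-1)(13)]
4500 = n/2 × [48 + 13n - 13]
9000 = n × [35 + 13n]
13n² + (35)n - 9000 = 0
Discriminant: Δ = (35)² - 4(13)(-9000) = 1225 + 468000 = 469225
√Δ = 685
n = [-(35) + √Δ] / (2·13) = (-35 + 685) / 26 = 650 / 26 = 25
(The negative root is discarded since n must be a positive integer.)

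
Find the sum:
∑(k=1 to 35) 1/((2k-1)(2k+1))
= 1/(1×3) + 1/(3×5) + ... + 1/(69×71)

Partial fractions: 1/((2k-1)(2k+1)) = (1/2)[1/(2k-1) - 1/(2k+1)]
The series telescopes:
= (1/2)[1/1 - 1/71]
= 35/71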